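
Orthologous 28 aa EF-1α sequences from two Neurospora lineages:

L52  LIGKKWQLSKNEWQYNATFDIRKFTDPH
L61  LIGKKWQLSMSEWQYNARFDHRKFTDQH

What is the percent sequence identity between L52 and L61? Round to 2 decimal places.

82.14%

The sequences differ at positions 10 (K/M), 11 (N/S), 18 (T/R), 21 (I/H), 27 (P/Q).
23 of the 28 sites match, so the percent identity is 23/28 × 100 = 82.14%.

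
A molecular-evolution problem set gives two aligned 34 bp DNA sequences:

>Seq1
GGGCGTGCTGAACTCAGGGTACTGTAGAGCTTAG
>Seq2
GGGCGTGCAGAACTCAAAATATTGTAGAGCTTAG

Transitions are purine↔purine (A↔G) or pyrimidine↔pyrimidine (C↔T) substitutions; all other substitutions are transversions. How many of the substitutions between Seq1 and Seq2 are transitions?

4

The sequences differ at positions 9 (T/A, transversion), 17 (G/A, transition), 18 (G/A, transition), 19 (G/A, transition), 22 (C/T, transition).
Of the 5 differences, 4 transitions and 1 transversion, so the answer is 4.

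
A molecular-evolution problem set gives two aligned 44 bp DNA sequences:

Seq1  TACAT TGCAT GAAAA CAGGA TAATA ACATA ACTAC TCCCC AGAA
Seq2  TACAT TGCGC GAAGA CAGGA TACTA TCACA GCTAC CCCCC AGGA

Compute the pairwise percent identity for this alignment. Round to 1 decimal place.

The sequences differ at positions 9 (A/G), 10 (T/C), 14 (A/G), 23 (A/C), 26 (A/T), 29 (T/C), 31 (A/G), 36 (T/C), 43 (A/G).
35 of the 44 sites match, so the percent identity is 35/44 × 100 = 79.5%.

79.5%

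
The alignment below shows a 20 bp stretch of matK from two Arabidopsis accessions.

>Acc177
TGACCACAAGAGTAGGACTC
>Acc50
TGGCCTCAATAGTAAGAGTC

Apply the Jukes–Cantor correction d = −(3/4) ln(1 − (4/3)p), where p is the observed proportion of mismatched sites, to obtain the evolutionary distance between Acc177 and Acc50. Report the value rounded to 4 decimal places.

0.3041

The sequences differ at positions 3 (A/G), 6 (A/T), 10 (G/T), 15 (G/A), 18 (C/G).
p = 5/20 = 0.250000.
d = −0.75 · ln(1 − (4/3)·0.250000) = −0.75 · ln(0.666667) = −0.75 · (-0.405465) = 0.3041.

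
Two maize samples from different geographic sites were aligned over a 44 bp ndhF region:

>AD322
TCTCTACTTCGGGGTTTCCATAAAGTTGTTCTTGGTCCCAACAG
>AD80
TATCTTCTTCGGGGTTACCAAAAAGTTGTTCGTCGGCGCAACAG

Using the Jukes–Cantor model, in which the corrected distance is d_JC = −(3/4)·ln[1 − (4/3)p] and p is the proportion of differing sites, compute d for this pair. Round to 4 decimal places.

0.2082

The sequences differ at positions 2 (C/A), 6 (A/T), 17 (T/A), 21 (T/A), 32 (T/G), 34 (G/C), 36 (T/G), 38 (C/G).
p = 8/44 = 0.181818.
d = −0.75 · ln(1 − (4/3)·0.181818) = −0.75 · ln(0.757576) = −0.75 · (-0.277631) = 0.2082.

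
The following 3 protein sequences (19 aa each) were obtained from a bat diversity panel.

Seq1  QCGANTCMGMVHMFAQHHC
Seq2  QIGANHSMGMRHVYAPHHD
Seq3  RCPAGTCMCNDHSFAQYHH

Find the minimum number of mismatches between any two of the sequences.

8

Pairwise Hamming distances:
  Seq1 vs Seq2: 8
  Seq1 vs Seq3: 9
  Seq2 vs Seq3: 14
The smallest is 8, between Seq1 and Seq2.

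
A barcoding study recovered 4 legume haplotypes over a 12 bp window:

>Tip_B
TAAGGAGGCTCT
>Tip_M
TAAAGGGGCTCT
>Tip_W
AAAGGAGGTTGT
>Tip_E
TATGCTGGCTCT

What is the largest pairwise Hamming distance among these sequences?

Pairwise Hamming distances:
  Tip_B vs Tip_M: 2
  Tip_B vs Tip_W: 3
  Tip_B vs Tip_E: 3
  Tip_M vs Tip_W: 5
  Tip_M vs Tip_E: 4
  Tip_W vs Tip_E: 6
The largest is 6, between Tip_W and Tip_E.

6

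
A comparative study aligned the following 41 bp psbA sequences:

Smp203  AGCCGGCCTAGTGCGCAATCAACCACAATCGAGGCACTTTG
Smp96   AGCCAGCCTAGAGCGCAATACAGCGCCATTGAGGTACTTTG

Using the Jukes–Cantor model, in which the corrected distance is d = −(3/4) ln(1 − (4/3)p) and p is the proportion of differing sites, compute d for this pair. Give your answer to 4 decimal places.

0.2597

Mismatches occur at site 5 (G↔A), site 12 (T↔A), site 20 (C↔A), site 21 (A↔C), site 23 (C↔G), site 25 (A↔G), site 27 (A↔C), site 30 (C↔T), site 35 (C↔T).
p = 9/41 = 0.219512.
d = −0.75 · ln(1 − (4/3)·0.219512) = −0.75 · ln(0.707317) = −0.75 · (-0.346276) = 0.2597.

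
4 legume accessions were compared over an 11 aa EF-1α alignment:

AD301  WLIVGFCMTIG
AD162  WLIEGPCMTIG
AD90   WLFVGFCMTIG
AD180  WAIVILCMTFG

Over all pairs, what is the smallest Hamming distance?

1

Pairwise Hamming distances:
  AD301 vs AD162: 2
  AD301 vs AD90: 1
  AD301 vs AD180: 4
  AD162 vs AD90: 3
  AD162 vs AD180: 5
  AD90 vs AD180: 5
The smallest is 1, between AD301 and AD90.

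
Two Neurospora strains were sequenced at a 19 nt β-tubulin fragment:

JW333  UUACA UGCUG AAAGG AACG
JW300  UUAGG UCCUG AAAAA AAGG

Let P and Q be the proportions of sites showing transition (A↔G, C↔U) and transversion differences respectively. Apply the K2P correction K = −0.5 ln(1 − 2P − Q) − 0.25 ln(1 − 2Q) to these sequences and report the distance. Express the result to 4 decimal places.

0.4158

Differing sites — 4:C/G (Tv); 5:A/G (Ti); 7:G/C (Tv); 14:G/A (Ti); 15:G/A (Ti); 18:C/G (Tv).
Of the 6 differences, 3 transitions and 3 transversions over 19 sites: P = 3/19 = 0.157895, Q = 3/19 = 0.157895.
d = −0.5·ln(0.526315) − 0.25·ln(0.684210) = −0.5·(-0.641855) − 0.25·(-0.379490) = 0.4158.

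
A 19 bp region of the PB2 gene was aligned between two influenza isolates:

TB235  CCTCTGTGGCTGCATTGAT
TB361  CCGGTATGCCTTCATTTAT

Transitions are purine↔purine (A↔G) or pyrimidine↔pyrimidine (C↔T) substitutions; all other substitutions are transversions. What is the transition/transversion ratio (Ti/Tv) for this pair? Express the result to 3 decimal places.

0.200

The sequences differ at positions 3 (T/G, transversion), 4 (C/G, transversion), 6 (G/A, transition), 9 (G/C, transversion), 12 (G/T, transversion), 17 (G/T, transversion).
Of the 6 differences, 1 transition and 5 transversions, so Ti/Tv = 1/5 = 0.200.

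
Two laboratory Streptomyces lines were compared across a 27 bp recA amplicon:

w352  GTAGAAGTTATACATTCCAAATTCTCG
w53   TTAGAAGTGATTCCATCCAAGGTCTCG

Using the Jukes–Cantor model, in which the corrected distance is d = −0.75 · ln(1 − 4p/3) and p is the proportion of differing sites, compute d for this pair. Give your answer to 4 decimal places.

0.3181

Differing sites — 1:G/T; 9:T/G; 12:A/T; 14:A/C; 15:T/A; 21:A/G; 22:T/G.
p = 7/27 = 0.259259.
d = −0.75 · ln(1 − (4/3)·0.259259) = −0.75 · ln(0.654321) = −0.75 · (-0.424157) = 0.3181.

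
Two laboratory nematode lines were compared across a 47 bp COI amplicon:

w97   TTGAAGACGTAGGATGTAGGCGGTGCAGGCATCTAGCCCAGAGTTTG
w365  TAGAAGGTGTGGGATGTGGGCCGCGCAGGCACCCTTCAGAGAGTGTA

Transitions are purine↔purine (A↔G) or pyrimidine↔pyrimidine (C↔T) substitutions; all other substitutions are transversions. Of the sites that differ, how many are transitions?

The sequences differ at positions 2 (T/A, transversion), 7 (A/G, transition), 8 (C/T, transition), 11 (A/G, transition), 18 (A/G, transition), 22 (G/C, transversion), 24 (T/C, transition), 32 (T/C, transition), 34 (T/C, transition), 35 (A/T, transversion), 36 (G/T, transversion), 38 (C/A, transversion), 39 (C/G, transversion), 45 (T/G, transversion), 47 (G/A, transition).
Of the 15 differences, 8 transitions and 7 transversions, so the answer is 8.

8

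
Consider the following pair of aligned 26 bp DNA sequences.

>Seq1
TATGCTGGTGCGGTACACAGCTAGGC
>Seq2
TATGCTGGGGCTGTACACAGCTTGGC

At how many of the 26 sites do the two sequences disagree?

Mismatches occur at site 9 (T↔G), site 12 (G↔T), site 23 (A↔T).
That gives 3 mismatches out of 26 aligned sites, so the Hamming distance is 3.

3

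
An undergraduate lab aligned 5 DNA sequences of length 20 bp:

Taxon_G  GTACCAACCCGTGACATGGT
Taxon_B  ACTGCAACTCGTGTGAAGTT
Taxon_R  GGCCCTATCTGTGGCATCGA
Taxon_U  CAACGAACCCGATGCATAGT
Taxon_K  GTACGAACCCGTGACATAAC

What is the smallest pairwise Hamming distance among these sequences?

4

Pairwise Hamming distances:
  Taxon_G vs Taxon_B: 9
  Taxon_G vs Taxon_R: 8
  Taxon_G vs Taxon_U: 7
  Taxon_G vs Taxon_K: 4
  Taxon_B vs Taxon_R: 14
  Taxon_B vs Taxon_U: 13
  Taxon_B vs Taxon_K: 12
  Taxon_R vs Taxon_U: 11
  Taxon_R vs Taxon_K: 10
  Taxon_U vs Taxon_K: 7
The smallest is 4, between Taxon_G and Taxon_K.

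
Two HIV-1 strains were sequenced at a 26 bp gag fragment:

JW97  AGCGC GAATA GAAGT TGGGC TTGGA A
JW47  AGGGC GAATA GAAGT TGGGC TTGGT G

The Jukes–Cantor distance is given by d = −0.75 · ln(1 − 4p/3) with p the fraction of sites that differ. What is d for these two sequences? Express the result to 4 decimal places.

0.1253

Mismatches occur at site 3 (C/G), site 25 (A/T), site 26 (A/G).
p = 3/26 = 0.115385.
d = −0.75 · ln(1 − (4/3)·0.115385) = −0.75 · ln(0.846153) = −0.75 · (-0.167055) = 0.1253.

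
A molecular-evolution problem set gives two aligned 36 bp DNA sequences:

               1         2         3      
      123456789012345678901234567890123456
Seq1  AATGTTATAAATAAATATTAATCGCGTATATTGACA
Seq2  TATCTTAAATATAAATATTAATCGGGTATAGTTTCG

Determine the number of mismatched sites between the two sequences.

Differing sites — 1:A/T; 4:G/C; 8:T/A; 10:A/T; 25:C/G; 31:T/G; 33:G/T; 34:A/T; 36:A/G.
That gives 9 mismatches out of 36 aligned sites, so the Hamming distance is 9.

9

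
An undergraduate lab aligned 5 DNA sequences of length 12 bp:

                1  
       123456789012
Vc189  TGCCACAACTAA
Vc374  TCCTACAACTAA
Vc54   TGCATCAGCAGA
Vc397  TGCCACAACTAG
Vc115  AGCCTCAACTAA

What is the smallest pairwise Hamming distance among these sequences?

1

Pairwise Hamming distances:
  Vc189 vs Vc374: 2
  Vc189 vs Vc54: 5
  Vc189 vs Vc397: 1
  Vc189 vs Vc115: 2
  Vc374 vs Vc54: 6
  Vc374 vs Vc397: 3
  Vc374 vs Vc115: 4
  Vc54 vs Vc397: 6
  Vc54 vs Vc115: 5
  Vc397 vs Vc115: 3
The smallest is 1, between Vc189 and Vc397.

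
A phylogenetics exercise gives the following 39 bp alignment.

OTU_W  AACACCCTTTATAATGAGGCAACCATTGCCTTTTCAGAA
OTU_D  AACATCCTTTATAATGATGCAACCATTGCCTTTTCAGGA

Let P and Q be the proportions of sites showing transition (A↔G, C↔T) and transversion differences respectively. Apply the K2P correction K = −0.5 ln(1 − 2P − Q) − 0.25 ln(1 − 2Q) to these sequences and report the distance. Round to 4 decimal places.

0.0818

Mismatches occur at site 5 (C/T, transition), site 18 (G/T, transversion), site 38 (A/G, transition).
Of the 3 differences, 2 transitions and 1 transversion over 39 sites: P = 2/39 = 0.051282, Q = 1/39 = 0.025641.
d = −0.5·ln(0.871795) − 0.25·ln(0.948718) = −0.5·(-0.137201) − 0.25·(-0.052644) = 0.0818.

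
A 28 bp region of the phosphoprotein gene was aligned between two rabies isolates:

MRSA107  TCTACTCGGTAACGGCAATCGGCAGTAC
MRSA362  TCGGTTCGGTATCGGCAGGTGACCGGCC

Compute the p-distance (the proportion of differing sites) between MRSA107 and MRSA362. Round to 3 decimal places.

Differing sites — 3:T/G; 4:A/G; 5:C/T; 12:A/T; 18:A/G; 19:T/G; 20:C/T; 22:G/A; 24:A/C; 26:T/G; 27:A/C.
There are 11 differences over 28 sites, so p = 11/28 = 0.393.

0.393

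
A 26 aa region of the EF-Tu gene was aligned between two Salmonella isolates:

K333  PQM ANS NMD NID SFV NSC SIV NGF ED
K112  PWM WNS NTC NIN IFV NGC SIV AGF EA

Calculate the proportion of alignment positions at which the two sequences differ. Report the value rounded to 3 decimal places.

Mismatches occur at site 2 (Q/W), site 4 (A/W), site 8 (M/T), site 9 (D/C), site 12 (D/N), site 13 (S/I), site 17 (S/G), site 22 (N/A), site 26 (D/A).
There are 9 differences over 26 sites, so p = 9/26 = 0.346.

0.346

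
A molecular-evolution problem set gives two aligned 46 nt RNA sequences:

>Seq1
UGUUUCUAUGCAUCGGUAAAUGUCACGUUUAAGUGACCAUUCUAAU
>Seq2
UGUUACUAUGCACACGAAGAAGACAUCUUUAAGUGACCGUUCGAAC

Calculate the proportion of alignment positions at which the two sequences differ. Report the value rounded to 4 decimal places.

0.2826

The sequences differ at positions 5 (U/A), 13 (U/C), 14 (C/A), 15 (G/C), 17 (U/A), 19 (A/G), 21 (U/A), 23 (U/A), 26 (C/U), 27 (G/C), 39 (A/G), 43 (U/G), 46 (U/C).
There are 13 differences over 46 sites, so p = 13/46 = 0.2826.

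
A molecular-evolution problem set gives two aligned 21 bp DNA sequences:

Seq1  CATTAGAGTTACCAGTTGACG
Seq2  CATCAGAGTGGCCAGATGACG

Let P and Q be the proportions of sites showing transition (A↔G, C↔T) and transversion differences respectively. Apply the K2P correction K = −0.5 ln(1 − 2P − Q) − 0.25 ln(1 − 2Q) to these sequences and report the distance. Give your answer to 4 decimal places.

Differing sites — 4:T/C (Ti); 10:T/G (Tv); 11:A/G (Ti); 16:T/A (Tv).
Of the 4 differences, 2 transitions and 2 transversions over 21 sites: P = 2/21 = 0.095238, Q = 2/21 = 0.095238.
d = −0.5·ln(0.714286) − 0.25·ln(0.809524) = −0.5·(-0.336472) − 0.25·(-0.211309) = 0.2211.

0.2211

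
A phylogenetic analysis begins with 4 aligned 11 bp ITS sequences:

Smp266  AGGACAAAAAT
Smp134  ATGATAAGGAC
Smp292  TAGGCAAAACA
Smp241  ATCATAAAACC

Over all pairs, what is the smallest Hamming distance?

Pairwise Hamming distances:
  Smp266 vs Smp134: 5
  Smp266 vs Smp292: 5
  Smp266 vs Smp241: 5
  Smp134 vs Smp292: 8
  Smp134 vs Smp241: 4
  Smp292 vs Smp241: 6
The smallest is 4, between Smp134 and Smp241.

4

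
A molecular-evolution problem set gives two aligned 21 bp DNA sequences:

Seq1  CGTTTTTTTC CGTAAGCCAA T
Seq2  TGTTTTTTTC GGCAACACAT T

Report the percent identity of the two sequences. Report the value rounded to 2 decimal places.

71.43%

The sequences differ at positions 1 (C/T), 11 (C/G), 13 (T/C), 16 (G/C), 17 (C/A), 20 (A/T).
15 of the 21 sites match, so the percent identity is 15/21 × 100 = 71.43%.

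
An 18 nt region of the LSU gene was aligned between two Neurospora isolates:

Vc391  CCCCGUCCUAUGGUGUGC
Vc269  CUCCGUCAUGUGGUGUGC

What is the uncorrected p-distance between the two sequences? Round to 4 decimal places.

0.1667

Mismatches occur at site 2 (C↔U), site 8 (C↔A), site 10 (A↔G).
There are 3 differences over 18 sites, so p = 3/18 = 0.1667.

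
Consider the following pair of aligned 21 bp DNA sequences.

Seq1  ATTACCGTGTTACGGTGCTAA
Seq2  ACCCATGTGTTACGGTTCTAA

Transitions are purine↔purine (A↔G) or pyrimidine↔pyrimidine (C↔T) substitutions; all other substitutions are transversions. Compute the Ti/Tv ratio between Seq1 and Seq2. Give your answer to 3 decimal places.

1.000

Mismatches occur at site 2 (T/C, transition), site 3 (T/C, transition), site 4 (A/C, transversion), site 5 (C/A, transversion), site 6 (C/T, transition), site 17 (G/T, transversion).
Of the 6 differences, 3 transitions and 3 transversions, so Ti/Tv = 3/3 = 1.000.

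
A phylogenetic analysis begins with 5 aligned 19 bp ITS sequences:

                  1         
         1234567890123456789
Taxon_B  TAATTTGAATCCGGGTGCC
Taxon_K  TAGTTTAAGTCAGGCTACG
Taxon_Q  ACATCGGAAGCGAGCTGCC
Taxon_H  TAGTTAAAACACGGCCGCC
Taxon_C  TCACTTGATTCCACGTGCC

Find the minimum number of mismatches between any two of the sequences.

5

Pairwise Hamming distances:
  Taxon_B vs Taxon_K: 7
  Taxon_B vs Taxon_Q: 8
  Taxon_B vs Taxon_H: 7
  Taxon_B vs Taxon_C: 5
  Taxon_K vs Taxon_Q: 12
  Taxon_K vs Taxon_H: 8
  Taxon_K vs Taxon_C: 11
  Taxon_Q vs Taxon_H: 11
  Taxon_Q vs Taxon_C: 9
  Taxon_H vs Taxon_C: 12
The smallest is 5, between Taxon_B and Taxon_C.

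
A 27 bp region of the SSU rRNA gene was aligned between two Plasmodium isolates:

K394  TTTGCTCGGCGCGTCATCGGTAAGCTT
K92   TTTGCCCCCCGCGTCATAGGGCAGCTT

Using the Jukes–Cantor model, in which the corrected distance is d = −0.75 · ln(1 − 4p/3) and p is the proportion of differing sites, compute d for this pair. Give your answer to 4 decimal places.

The sequences differ at positions 6 (T/C), 8 (G/C), 9 (G/C), 18 (C/A), 21 (T/G), 22 (A/C).
p = 6/27 = 0.222222.
d = −0.75 · ln(1 − (4/3)·0.222222) = −0.75 · ln(0.703704) = −0.75 · (-0.351397) = 0.2635.

0.2635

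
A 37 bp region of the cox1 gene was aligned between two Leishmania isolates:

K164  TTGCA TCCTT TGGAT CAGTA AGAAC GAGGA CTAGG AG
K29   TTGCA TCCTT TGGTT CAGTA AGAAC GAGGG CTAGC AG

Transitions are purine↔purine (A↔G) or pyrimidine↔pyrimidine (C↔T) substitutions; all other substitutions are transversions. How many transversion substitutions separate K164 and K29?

Differing sites — 14:A/T (Tv); 30:A/G (Ti); 35:G/C (Tv).
Of the 3 differences, 1 transition and 2 transversions, so the answer is 2.

2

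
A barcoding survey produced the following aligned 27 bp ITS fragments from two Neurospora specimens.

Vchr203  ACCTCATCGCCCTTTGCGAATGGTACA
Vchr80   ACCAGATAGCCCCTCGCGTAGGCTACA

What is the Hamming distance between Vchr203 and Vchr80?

8

Mismatches occur at site 4 (T/A), site 5 (C/G), site 8 (C/A), site 13 (T/C), site 15 (T/C), site 19 (A/T), site 21 (T/G), site 23 (G/C).
That gives 8 mismatches out of 27 aligned sites, so the Hamming distance is 8.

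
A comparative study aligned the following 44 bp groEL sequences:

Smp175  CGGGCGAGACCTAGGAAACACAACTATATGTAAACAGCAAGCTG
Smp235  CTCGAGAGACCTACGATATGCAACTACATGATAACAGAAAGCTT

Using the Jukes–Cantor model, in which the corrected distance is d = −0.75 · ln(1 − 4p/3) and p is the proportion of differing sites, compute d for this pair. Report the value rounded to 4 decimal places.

0.3390

The sequences differ at positions 2 (G/T), 3 (G/C), 5 (C/A), 14 (G/C), 17 (A/T), 19 (C/T), 20 (A/G), 27 (T/C), 31 (T/A), 32 (A/T), 38 (C/A), 44 (G/T).
p = 12/44 = 0.272727.
d = −0.75 · ln(1 − (4/3)·0.272727) = −0.75 · ln(0.636364) = −0.75 · (-0.451985) = 0.3390.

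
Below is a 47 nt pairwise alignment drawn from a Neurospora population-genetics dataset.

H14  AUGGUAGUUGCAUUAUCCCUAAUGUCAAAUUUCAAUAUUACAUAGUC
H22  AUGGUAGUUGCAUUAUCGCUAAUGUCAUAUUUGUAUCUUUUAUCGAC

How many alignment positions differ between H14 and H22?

Differing sites — 18:C/G; 28:A/U; 33:C/G; 34:A/U; 37:A/C; 40:A/U; 41:C/U; 44:A/C; 46:U/A.
That gives 9 mismatches out of 47 aligned sites, so the Hamming distance is 9.

9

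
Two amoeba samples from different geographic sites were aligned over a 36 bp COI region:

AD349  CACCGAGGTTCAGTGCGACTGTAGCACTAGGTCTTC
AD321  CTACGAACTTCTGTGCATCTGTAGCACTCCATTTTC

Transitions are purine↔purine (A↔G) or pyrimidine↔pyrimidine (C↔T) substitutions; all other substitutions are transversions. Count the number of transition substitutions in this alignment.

Mismatches occur at site 2 (A/T, transversion), site 3 (C/A, transversion), site 7 (G/A, transition), site 8 (G/C, transversion), site 12 (A/T, transversion), site 17 (G/A, transition), site 18 (A/T, transversion), site 29 (A/C, transversion), site 30 (G/C, transversion), site 31 (G/A, transition), site 33 (C/T, transition).
Of the 11 differences, 4 transitions and 7 transversions, so the answer is 4.

4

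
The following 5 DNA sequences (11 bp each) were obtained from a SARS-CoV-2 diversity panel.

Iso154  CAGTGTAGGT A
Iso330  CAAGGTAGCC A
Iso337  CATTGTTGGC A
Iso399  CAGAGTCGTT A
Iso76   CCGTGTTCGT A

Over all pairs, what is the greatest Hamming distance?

Pairwise Hamming distances:
  Iso154 vs Iso330: 4
  Iso154 vs Iso337: 3
  Iso154 vs Iso399: 3
  Iso154 vs Iso76: 3
  Iso330 vs Iso337: 4
  Iso330 vs Iso399: 5
  Iso330 vs Iso76: 7
  Iso337 vs Iso399: 5
  Iso337 vs Iso76: 4
  Iso399 vs Iso76: 5
The largest is 7, between Iso330 and Iso76.

7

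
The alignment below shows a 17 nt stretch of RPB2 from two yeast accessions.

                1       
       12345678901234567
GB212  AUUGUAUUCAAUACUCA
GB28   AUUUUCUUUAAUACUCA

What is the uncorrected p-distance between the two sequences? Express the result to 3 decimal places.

0.176

Differing sites — 4:G/U; 6:A/C; 9:C/U.
There are 3 differences over 17 sites, so p = 3/17 = 0.176.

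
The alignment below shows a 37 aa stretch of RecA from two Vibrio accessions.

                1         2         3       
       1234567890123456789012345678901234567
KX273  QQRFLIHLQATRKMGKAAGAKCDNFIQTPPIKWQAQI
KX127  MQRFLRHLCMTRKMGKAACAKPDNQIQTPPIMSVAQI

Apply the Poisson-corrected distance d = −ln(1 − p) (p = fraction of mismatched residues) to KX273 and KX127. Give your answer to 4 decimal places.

Mismatches occur at site 1 (Q→M), site 6 (I→R), site 9 (Q→C), site 10 (A→M), site 19 (G→C), site 22 (C→P), site 25 (F→Q), site 32 (K→M), site 33 (W→S), site 34 (Q→V).
p = 10/37 = 0.270270.
d = −ln(1 − 0.270270) = −ln(0.729730) = 0.3151.

0.3151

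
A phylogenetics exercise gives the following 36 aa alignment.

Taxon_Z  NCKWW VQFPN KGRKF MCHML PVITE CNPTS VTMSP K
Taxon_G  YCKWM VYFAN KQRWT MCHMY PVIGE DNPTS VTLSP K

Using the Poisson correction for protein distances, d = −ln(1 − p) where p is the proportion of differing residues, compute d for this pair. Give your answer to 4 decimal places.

0.3646

Differing sites — 1:N/Y; 5:W/M; 7:Q/Y; 9:P/A; 12:G/Q; 14:K/W; 15:F/T; 20:L/Y; 24:T/G; 26:C/D; 33:M/L.
p = 11/36 = 0.305556.
d = −ln(1 − 0.305556) = −ln(0.694444) = 0.3646.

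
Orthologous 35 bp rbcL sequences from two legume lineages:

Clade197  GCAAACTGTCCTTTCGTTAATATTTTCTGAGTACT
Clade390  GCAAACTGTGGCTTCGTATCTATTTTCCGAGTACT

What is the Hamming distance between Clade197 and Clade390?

Mismatches occur at site 10 (C↔G), site 11 (C↔G), site 12 (T↔C), site 18 (T↔A), site 19 (A↔T), site 20 (A↔C), site 28 (T↔C).
That gives 7 mismatches out of 35 aligned sites, so the Hamming distance is 7.

7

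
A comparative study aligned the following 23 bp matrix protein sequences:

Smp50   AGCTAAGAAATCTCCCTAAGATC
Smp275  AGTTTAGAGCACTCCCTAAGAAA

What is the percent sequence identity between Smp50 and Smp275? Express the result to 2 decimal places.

69.57%

Differing sites — 3:C/T; 5:A/T; 9:A/G; 10:A/C; 11:T/A; 22:T/A; 23:C/A.
16 of the 23 sites match, so the percent identity is 16/23 × 100 = 69.57%.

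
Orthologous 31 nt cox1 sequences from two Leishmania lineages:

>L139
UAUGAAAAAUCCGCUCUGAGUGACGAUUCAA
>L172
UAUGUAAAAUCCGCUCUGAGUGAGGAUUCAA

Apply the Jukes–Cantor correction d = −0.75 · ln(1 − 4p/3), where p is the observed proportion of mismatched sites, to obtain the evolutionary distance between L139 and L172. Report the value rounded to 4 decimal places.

The sequences differ at positions 5 (A/U), 24 (C/G).
p = 2/31 = 0.064516.
d = −0.75 · ln(1 − (4/3)·0.064516) = −0.75 · ln(0.913979) = −0.75 · (-0.089948) = 0.0675.

0.0675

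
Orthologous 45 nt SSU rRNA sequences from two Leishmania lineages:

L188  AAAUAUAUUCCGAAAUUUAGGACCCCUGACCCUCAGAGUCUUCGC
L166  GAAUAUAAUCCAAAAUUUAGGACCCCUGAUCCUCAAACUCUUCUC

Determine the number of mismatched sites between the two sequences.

The sequences differ at positions 1 (A/G), 8 (U/A), 12 (G/A), 30 (C/U), 36 (G/A), 38 (G/C), 44 (G/U).
That gives 7 mismatches out of 45 aligned sites, so the Hamming distance is 7.

7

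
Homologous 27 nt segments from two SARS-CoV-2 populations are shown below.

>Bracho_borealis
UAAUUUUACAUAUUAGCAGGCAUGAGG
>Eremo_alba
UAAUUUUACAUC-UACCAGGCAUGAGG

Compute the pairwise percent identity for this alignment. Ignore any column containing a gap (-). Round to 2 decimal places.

92.31%

Excluding the 1 gap column leaves 26 comparable sites.
Differing sites — 12:A/C; 16:G/C.
24 of the 26 comparable sites match, so the percent identity is 24/26 × 100 = 92.31%.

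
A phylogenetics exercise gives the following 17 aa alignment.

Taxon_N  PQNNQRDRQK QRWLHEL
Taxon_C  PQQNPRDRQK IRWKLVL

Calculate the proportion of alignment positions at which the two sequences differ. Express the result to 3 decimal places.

0.353

The sequences differ at positions 3 (N/Q), 5 (Q/P), 11 (Q/I), 14 (L/K), 15 (H/L), 16 (E/V).
There are 6 differences over 17 sites, so p = 6/17 = 0.353.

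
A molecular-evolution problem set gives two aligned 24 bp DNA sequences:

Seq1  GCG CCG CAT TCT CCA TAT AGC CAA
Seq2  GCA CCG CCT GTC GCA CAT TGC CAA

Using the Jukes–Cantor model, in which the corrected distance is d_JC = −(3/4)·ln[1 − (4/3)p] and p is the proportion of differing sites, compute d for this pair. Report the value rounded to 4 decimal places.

The sequences differ at positions 3 (G/A), 8 (A/C), 10 (T/G), 11 (C/T), 12 (T/C), 13 (C/G), 16 (T/C), 19 (A/T).
p = 8/24 = 0.333333.
d = −0.75 · ln(1 − (4/3)·0.333333) = −0.75 · ln(0.555556) = −0.75 · (-0.587786) = 0.4408.

0.4408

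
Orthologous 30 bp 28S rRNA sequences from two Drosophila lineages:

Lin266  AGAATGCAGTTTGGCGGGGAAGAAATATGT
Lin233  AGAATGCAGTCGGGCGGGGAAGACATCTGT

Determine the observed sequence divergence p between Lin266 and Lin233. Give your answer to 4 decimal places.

0.1333

Differing sites — 11:T/C; 12:T/G; 24:A/C; 27:A/C.
There are 4 differences over 30 sites, so p = 4/30 = 0.1333.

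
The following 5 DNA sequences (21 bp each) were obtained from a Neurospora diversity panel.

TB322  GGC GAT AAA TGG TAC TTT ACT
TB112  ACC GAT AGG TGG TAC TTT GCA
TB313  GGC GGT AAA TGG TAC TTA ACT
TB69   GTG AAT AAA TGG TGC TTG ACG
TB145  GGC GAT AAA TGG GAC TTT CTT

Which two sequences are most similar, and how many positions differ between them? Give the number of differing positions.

Pairwise Hamming distances:
  TB322 vs TB112: 6
  TB322 vs TB313: 2
  TB322 vs TB69: 6
  TB322 vs TB145: 3
  TB112 vs TB313: 8
  TB112 vs TB69: 10
  TB112 vs TB145: 8
  TB313 vs TB69: 7
  TB313 vs TB145: 5
  TB69 vs TB145: 9
The smallest is 2, between TB322 and TB313.

2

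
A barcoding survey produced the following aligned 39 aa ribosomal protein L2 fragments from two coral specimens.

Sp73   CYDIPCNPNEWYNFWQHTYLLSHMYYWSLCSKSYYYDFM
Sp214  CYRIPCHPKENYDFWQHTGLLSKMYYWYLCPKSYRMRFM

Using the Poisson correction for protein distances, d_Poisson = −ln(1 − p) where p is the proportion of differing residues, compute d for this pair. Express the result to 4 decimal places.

0.3677

Mismatches occur at site 3 (D↔R), site 7 (N↔H), site 9 (N↔K), site 11 (W↔N), site 13 (N↔D), site 19 (Y↔G), site 23 (H↔K), site 28 (S↔Y), site 31 (S↔P), site 35 (Y↔R), site 36 (Y↔M), site 37 (D↔R).
p = 12/39 = 0.307692.
d = −ln(1 − 0.307692) = −ln(0.692308) = 0.3677.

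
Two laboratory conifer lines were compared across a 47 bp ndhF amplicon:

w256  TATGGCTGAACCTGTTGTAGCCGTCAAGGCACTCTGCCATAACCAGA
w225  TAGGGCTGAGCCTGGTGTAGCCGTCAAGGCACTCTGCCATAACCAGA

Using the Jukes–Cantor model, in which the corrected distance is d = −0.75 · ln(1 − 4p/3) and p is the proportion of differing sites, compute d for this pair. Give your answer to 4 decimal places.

Differing sites — 3:T/G; 10:A/G; 15:T/G.
p = 3/47 = 0.063830.
d = −0.75 · ln(1 − (4/3)·0.063830) = −0.75 · ln(0.914893) = −0.75 · (-0.088948) = 0.0667.

0.0667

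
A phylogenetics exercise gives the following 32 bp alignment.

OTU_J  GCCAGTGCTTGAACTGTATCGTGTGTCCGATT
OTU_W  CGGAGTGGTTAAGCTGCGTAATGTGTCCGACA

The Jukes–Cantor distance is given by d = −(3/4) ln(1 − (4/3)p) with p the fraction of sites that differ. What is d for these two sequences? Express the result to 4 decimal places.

0.5199

The sequences differ at positions 1 (G/C), 2 (C/G), 3 (C/G), 8 (C/G), 11 (G/A), 13 (A/G), 17 (T/C), 18 (A/G), 20 (C/A), 21 (G/A), 31 (T/C), 32 (T/A).
p = 12/32 = 0.375000.
d = −0.75 · ln(1 − (4/3)·0.375000) = −0.75 · ln(0.500000) = −0.75 · (-0.693147) = 0.5199.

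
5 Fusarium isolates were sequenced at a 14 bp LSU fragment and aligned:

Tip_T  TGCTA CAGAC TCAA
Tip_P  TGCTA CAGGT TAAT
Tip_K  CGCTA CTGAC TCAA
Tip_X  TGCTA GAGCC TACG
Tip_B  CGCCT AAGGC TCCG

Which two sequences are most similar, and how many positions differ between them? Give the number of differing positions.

2

Pairwise Hamming distances:
  Tip_T vs Tip_P: 4
  Tip_T vs Tip_K: 2
  Tip_T vs Tip_X: 5
  Tip_T vs Tip_B: 7
  Tip_P vs Tip_K: 6
  Tip_P vs Tip_X: 5
  Tip_P vs Tip_B: 8
  Tip_K vs Tip_X: 7
  Tip_K vs Tip_B: 7
  Tip_X vs Tip_B: 6
The smallest is 2, between Tip_T and Tip_K.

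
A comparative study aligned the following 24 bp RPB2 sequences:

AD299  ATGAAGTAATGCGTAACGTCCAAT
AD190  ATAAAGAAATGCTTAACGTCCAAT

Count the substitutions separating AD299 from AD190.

3

The sequences differ at positions 3 (G/A), 7 (T/A), 13 (G/T).
That gives 3 mismatches out of 24 aligned sites, so the Hamming distance is 3.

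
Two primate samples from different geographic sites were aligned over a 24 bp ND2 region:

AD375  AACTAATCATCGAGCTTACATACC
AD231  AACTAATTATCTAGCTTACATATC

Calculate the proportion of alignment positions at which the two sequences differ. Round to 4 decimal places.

0.1250

Mismatches occur at site 8 (C↔T), site 12 (G↔T), site 23 (C↔T).
There are 3 differences over 24 sites, so p = 3/24 = 0.1250.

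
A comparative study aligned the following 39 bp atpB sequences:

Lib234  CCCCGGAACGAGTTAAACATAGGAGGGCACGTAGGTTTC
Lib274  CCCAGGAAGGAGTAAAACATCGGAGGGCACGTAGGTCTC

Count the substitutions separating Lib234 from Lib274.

Differing sites — 4:C/A; 9:C/G; 14:T/A; 21:A/C; 37:T/C.
That gives 5 mismatches out of 39 aligned sites, so the Hamming distance is 5.

5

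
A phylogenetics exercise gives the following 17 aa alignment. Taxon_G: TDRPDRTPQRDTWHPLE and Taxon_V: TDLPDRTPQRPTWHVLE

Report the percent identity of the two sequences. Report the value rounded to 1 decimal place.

The sequences differ at positions 3 (R/L), 11 (D/P), 15 (P/V).
14 of the 17 sites match, so the percent identity is 14/17 × 100 = 82.4%.

82.4%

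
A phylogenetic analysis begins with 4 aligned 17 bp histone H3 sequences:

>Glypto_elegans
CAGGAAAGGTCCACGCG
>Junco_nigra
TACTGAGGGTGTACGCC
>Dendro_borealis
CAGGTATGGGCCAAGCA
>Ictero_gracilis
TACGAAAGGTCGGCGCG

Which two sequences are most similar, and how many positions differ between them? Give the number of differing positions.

4

Pairwise Hamming distances:
  Glypto_elegans vs Junco_nigra: 8
  Glypto_elegans vs Dendro_borealis: 5
  Glypto_elegans vs Ictero_gracilis: 4
  Junco_nigra vs Dendro_borealis: 10
  Junco_nigra vs Ictero_gracilis: 7
  Dendro_borealis vs Ictero_gracilis: 9
The smallest is 4, between Glypto_elegans and Ictero_gracilis.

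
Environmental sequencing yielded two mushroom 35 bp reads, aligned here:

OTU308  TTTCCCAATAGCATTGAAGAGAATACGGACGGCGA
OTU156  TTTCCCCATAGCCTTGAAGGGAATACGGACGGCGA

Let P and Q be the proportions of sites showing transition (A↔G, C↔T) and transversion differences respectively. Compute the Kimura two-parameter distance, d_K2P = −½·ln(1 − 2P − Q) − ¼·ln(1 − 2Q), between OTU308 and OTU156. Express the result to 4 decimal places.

0.0910

The sequences differ at positions 7 (A/C, transversion), 13 (A/C, transversion), 20 (A/G, transition).
Of the 3 differences, 1 transition and 2 transversions over 35 sites: P = 1/35 = 0.028571, Q = 2/35 = 0.057143.
d = −0.5·ln(0.885715) − 0.25·ln(0.885714) = −0.5·(-0.121360) − 0.25·(-0.121361) = 0.0910.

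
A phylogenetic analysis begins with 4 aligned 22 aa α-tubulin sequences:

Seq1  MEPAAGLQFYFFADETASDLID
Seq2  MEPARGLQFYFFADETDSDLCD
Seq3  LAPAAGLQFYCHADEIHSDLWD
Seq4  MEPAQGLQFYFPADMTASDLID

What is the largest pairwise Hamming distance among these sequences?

9

Pairwise Hamming distances:
  Seq1 vs Seq2: 3
  Seq1 vs Seq3: 7
  Seq1 vs Seq4: 3
  Seq2 vs Seq3: 8
  Seq2 vs Seq4: 5
  Seq3 vs Seq4: 9
The largest is 9, between Seq3 and Seq4.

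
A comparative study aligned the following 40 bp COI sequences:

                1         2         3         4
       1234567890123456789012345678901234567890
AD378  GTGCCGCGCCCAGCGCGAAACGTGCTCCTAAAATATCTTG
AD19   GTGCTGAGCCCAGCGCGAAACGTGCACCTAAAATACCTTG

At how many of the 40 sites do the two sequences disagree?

4

Mismatches occur at site 5 (C↔T), site 7 (C↔A), site 26 (T↔A), site 36 (T↔C).
That gives 4 mismatches out of 40 aligned sites, so the Hamming distance is 4.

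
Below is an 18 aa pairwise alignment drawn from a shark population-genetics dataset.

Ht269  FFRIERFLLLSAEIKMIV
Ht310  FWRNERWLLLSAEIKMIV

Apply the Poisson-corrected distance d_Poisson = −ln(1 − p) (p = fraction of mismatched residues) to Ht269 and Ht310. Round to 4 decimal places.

Mismatches occur at site 2 (F↔W), site 4 (I↔N), site 7 (F↔W).
p = 3/18 = 0.166667.
d = −ln(1 − 0.166667) = −ln(0.833333) = 0.1823.

0.1823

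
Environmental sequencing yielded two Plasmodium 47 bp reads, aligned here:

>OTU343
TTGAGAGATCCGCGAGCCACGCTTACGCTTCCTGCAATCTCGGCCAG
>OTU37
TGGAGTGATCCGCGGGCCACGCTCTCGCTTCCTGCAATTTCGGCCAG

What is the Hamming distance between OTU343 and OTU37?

6

Mismatches occur at site 2 (T→G), site 6 (A→T), site 15 (A→G), site 24 (T→C), site 25 (A→T), site 39 (C→T).
That gives 6 mismatches out of 47 aligned sites, so the Hamming distance is 6.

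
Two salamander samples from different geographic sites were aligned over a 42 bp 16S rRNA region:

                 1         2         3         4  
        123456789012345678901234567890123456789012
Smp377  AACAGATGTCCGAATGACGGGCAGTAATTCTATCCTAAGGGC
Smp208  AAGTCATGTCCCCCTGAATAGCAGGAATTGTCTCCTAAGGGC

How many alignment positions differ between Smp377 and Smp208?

12

The sequences differ at positions 3 (C/G), 4 (A/T), 5 (G/C), 12 (G/C), 13 (A/C), 14 (A/C), 18 (C/A), 19 (G/T), 20 (G/A), 25 (T/G), 30 (C/G), 32 (A/C).
That gives 12 mismatches out of 42 aligned sites, so the Hamming distance is 12.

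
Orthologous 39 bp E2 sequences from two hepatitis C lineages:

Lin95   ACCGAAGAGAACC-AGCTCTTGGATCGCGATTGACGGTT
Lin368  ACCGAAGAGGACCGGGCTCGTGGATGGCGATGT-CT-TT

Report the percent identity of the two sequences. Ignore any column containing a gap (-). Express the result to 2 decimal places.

80.56%

Excluding the 3 gap columns leaves 36 comparable sites.
The sequences differ at positions 10 (A/G), 15 (A/G), 20 (T/G), 26 (C/G), 32 (T/G), 33 (G/T), 36 (G/T).
29 of the 36 comparable sites match, so the percent identity is 29/36 × 100 = 80.56%.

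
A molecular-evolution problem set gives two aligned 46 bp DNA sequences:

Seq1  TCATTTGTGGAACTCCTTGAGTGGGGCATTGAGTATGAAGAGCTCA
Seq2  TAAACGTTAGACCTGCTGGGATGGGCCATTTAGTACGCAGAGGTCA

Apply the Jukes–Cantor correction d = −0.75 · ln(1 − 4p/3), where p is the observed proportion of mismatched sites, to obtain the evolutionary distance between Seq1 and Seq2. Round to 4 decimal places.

Differing sites — 2:C/A; 4:T/A; 5:T/C; 6:T/G; 7:G/T; 9:G/A; 12:A/C; 15:C/G; 18:T/G; 20:A/G; 21:G/A; 26:G/C; 31:G/T; 36:T/C; 38:A/C; 43:C/G.
p = 16/46 = 0.347826.
d = −0.75 · ln(1 − (4/3)·0.347826) = −0.75 · ln(0.536232) = −0.75 · (-0.623188) = 0.4674.

0.4674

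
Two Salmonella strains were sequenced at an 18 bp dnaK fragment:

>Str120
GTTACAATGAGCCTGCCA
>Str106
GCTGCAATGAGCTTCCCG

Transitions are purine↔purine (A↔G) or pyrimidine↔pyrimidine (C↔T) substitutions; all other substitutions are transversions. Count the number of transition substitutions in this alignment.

Mismatches occur at site 2 (T↔C, transition), site 4 (A↔G, transition), site 13 (C↔T, transition), site 15 (G↔C, transversion), site 18 (A↔G, transition).
Of the 5 differences, 4 transitions and 1 transversion, so the answer is 4.

4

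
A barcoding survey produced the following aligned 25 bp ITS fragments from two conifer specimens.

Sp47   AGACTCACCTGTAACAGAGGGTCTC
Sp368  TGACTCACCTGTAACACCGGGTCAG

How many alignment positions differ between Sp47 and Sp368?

5

The sequences differ at positions 1 (A/T), 17 (G/C), 18 (A/C), 24 (T/A), 25 (C/G).
That gives 5 mismatches out of 25 aligned sites, so the Hamming distance is 5.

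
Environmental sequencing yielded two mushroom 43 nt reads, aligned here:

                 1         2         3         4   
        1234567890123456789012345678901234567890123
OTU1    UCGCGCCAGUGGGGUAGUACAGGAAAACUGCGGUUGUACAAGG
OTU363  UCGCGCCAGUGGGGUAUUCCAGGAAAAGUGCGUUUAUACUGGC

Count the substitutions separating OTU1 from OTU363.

8

Mismatches occur at site 17 (G→U), site 19 (A→C), site 28 (C→G), site 33 (G→U), site 36 (G→A), site 40 (A→U), site 41 (A→G), site 43 (G→C).
That gives 8 mismatches out of 43 aligned sites, so the Hamming distance is 8.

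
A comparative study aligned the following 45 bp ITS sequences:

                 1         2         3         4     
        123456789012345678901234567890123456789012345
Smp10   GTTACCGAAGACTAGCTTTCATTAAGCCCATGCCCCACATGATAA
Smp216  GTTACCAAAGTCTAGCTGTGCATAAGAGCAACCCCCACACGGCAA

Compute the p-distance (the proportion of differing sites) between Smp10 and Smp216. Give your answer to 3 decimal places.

The sequences differ at positions 7 (G/A), 11 (A/T), 18 (T/G), 20 (C/G), 21 (A/C), 22 (T/A), 27 (C/A), 28 (C/G), 31 (T/A), 32 (G/C), 40 (T/C), 42 (A/G), 43 (T/C).
There are 13 differences over 45 sites, so p = 13/45 = 0.289.

0.289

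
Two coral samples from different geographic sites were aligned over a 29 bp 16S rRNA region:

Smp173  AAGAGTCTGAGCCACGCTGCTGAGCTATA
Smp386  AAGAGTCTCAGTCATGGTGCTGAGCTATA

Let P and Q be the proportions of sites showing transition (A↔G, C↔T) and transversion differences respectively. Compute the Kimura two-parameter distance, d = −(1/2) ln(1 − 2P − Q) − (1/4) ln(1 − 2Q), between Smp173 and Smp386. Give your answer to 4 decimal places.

0.1530

The sequences differ at positions 9 (G/C, transversion), 12 (C/T, transition), 15 (C/T, transition), 17 (C/G, transversion).
Of the 4 differences, 2 transitions and 2 transversions over 29 sites: P = 2/29 = 0.068966, Q = 2/29 = 0.068966.
d = −0.5·ln(0.793102) − 0.25·ln(0.862068) = −0.5·(-0.231803) − 0.25·(-0.148421) = 0.1530.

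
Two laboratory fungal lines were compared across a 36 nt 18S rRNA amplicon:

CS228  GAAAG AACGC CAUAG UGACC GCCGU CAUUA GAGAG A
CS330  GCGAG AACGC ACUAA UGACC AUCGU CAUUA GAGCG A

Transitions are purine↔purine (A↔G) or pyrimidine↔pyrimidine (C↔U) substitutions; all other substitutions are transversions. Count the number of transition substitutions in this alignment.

4

The sequences differ at positions 2 (A/C, transversion), 3 (A/G, transition), 11 (C/A, transversion), 12 (A/C, transversion), 15 (G/A, transition), 21 (G/A, transition), 22 (C/U, transition), 34 (A/C, transversion).
Of the 8 differences, 4 transitions and 4 transversions, so the answer is 4.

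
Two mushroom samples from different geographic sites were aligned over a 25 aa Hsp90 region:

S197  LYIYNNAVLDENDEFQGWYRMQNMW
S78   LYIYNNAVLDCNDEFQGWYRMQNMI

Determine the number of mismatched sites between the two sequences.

2

Mismatches occur at site 11 (E↔C), site 25 (W↔I).
That gives 2 mismatches out of 25 aligned sites, so the Hamming distance is 2.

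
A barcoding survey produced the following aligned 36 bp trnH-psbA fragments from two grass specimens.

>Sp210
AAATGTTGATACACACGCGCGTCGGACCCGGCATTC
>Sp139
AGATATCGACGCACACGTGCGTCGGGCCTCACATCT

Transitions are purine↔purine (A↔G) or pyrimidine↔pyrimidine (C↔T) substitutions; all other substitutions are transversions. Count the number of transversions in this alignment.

1

The sequences differ at positions 2 (A/G, transition), 5 (G/A, transition), 7 (T/C, transition), 10 (T/C, transition), 11 (A/G, transition), 18 (C/T, transition), 26 (A/G, transition), 29 (C/T, transition), 30 (G/C, transversion), 31 (G/A, transition), 35 (T/C, transition), 36 (C/T, transition).
Of the 12 differences, 11 transitions and 1 transversion, so the answer is 1.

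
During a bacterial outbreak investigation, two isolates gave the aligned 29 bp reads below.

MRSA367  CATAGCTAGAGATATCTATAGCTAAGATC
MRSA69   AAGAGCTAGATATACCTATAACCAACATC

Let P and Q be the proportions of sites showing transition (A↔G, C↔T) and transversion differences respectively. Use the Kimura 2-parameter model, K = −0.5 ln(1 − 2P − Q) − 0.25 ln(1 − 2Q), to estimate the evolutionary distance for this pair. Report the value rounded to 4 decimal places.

0.2921

The sequences differ at positions 1 (C/A, transversion), 3 (T/G, transversion), 11 (G/T, transversion), 15 (T/C, transition), 21 (G/A, transition), 23 (T/C, transition), 26 (G/C, transversion).
Of the 7 differences, 3 transitions and 4 transversions over 29 sites: P = 3/29 = 0.103448, Q = 4/29 = 0.137931.
d = −0.5·ln(0.655173) − 0.25·ln(0.724138) = −0.5·(-0.422856) − 0.25·(-0.322773) = 0.2921.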